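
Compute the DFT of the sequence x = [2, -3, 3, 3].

X[k] = Σ(n=0 to 3) x[n] · ω_4^(nk)
where ω_4 = e^(-2πi/4)

Computing each X[k]:
X[0] = 5
X[1] = -1+6i
X[2] = 5
X[3] = -1-6i

X = [5, -1+6i, 5, -1-6i]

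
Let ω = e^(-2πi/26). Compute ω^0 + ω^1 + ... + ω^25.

Sum of all nth roots of unity equals 0 for n > 1 (geometric series with r ≠ 1).

0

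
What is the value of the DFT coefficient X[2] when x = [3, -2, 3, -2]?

X[2] = Σ(n=0 to 3) x[n] · ω_4^(2n) where ω_4 = e^(-2πi/4)
= (3)·ω_4^0 + (-2)·ω_4^2 + (3)·ω_4^4 + (-2)·ω_4^6

X[2] = 10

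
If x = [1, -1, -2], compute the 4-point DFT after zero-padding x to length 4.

Original 3-point DFT: [-2, 2.5000-0.8660i, 2.5000+0.8660i]
Zero-padded 4-point DFT provides frequency interpolation.

DFT_4([x, 0, ...]) = [-2, 3+1i, 0, 3-1i]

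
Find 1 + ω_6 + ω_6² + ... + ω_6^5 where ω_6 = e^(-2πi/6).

Sum of all nth roots of unity equals 0 for n > 1 (geometric series with r ≠ 1).

0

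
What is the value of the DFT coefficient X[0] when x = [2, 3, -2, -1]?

X[0] = Σ(n=0 to 3) x[n] · ω_4^0 = Σ x[n]
= (2) + (3) + (-2) + (-1)

X[0] = 2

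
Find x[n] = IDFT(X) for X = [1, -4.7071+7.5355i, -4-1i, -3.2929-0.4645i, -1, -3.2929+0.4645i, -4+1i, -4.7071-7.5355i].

x[n] = (1/8) Σ(k=0 to 7) X[k] · e^(2πikn/8)

Computing each x[n]:
x[0] = -3
x[1] = -1
x[2] = -1
x[3] = -1
x[4] = 1
x[5] = 2
x[6] = 3
x[7] = 1

x = [-3, -1, -1, -1, 1, 2, 3, 1]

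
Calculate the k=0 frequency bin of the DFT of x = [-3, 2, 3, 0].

X[0] = Σ(n=0 to 3) x[n] · ω_4^0 = Σ x[n]
= (-3) + (2) + (3) + (0)

X[0] = 2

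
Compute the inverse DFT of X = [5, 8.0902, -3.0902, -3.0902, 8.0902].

x[n] = (1/5) Σ(k=0 to 4) X[k] · e^(2πikn/5)

Computing each x[n]:
x[0] = 3
x[1] = 3
x[2] = -2
x[3] = -2
x[4] = 3

x = [3, 3, -2, -2, 3]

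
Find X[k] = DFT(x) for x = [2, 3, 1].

X[k] = Σ(n=0 to 2) x[n] · ω_3^(nk)
where ω_3 = e^(-2πi/3)

Computing each X[k]:
X[0] = 6
X[1] = -1.7321i
X[2] = 1.7321i

X = [6, -1.7321i, 1.7321i]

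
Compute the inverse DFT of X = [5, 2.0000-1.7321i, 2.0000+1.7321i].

x[n] = (1/3) Σ(k=0 to 2) X[k] · e^(2πikn/3)

Computing each x[n]:
x[0] = 3
x[1] = 2
x[2] = 0

x = [3, 2, 0]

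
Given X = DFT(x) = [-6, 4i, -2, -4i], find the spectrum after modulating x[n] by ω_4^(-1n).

Modulation property: DFT(ω_4^(-1n)·x[n]) = X[(k-1) mod 4], so circularly shift X by 1 positions.

X[k-1] = [-4i, -6, 4i, -2]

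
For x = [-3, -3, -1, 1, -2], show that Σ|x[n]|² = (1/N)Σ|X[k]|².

Time domain:
Σ|x[n]|² = |-3|² + |-3|² + |-1|² + |1|² + |-2|² = 24.0000

Frequency domain:
(1/5)Σ|X[k]|² = (1/5)(|-8|² + |-4.5451+2.1266i|² + |1.0451-1.3143i|² + |1.0451+1.3143i|² + |-4.5451-2.1266i|²) = (1/5)·120.0000 = 24.0000

Both sides agree, confirming Parseval's theorem.

Σ|x[n]|² = (1/N)Σ|X[k]|² = 24.0000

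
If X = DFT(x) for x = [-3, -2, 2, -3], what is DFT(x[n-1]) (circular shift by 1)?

Time shift by 1: X_shifted[k] = ω_4^(1k) · X[k]
Shifted x = [-3, -3, -2, 2]

DFT(x[n-1]) = [-6, -1+5i, -4, -1-5i]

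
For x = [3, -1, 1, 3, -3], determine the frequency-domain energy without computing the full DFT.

Parseval: Σ|x[n]|² = (1/N)Σ|X[k]|², so Σ|X[k]|² = N·Σ|x[n]|² = 5·29.0000

Σ|X[k]|² = N·Σ|x[n]|² = 5·29.0000 = 145.0000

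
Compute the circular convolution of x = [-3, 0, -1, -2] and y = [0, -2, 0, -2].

(x ⊛ y)[n] = Σ(m=0 to 3) x[m] · y[(n-m) mod 4]

Computing each output sample:
(x ⊛ y)[0] = 4
(x ⊛ y)[1] = 8
(x ⊛ y)[2] = 4
(x ⊛ y)[3] = 8

x ⊛ y = [4, 8, 4, 8]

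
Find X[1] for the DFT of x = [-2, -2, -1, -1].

X[1] = Σ(n=0 to 3) x[n] · ω_4^(1n) where ω_4 = e^(-2πi/4)
= (-2)·ω_4^0 + (-2)·ω_4^1 + (-1)·ω_4^2 + (-1)·ω_4^3

X[1] = -1+1i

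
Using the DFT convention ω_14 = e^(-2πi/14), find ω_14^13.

ω_14^13 = e^(-2πi·13/14)
= cos(-2π·13/14) + i·sin(-2π·13/14)
= cos(-26π/14) + i·sin(-26π/14)

ω_14^13 = cos(-26π/14) + i·sin(-26π/14) = 0.9010+0.4339i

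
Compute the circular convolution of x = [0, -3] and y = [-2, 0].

(x ⊛ y)[n] = Σ(m=0 to 1) x[m] · y[(n-m) mod 2]

Computing each output sample:
(x ⊛ y)[0] = 0
(x ⊛ y)[1] = 6

x ⊛ y = [0, 6]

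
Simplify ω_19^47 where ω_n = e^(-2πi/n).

Since ω_19^19 = 1, powers reduce modulo 19.
47 mod 19 = 9
So ω_19^47 = ω_19^9 = e^(-2πi·9/19)

ω_19^47 = ω_19^9 = -0.9864-0.1646i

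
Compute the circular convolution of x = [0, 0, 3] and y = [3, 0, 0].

(x ⊛ y)[n] = Σ(m=0 to 2) x[m] · y[(n-m) mod 3]

Computing each output sample:
(x ⊛ y)[0] = 0
(x ⊛ y)[1] = 0
(x ⊛ y)[2] = 9

x ⊛ y = [0, 0, 9]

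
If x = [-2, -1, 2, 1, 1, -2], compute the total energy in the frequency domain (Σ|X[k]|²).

Parseval: Σ|x[n]|² = (1/N)Σ|X[k]|², so Σ|X[k]|² = N·Σ|x[n]|² = 6·15.0000

Σ|X[k]|² = N·Σ|x[n]|² = 6·15.0000 = 90.0000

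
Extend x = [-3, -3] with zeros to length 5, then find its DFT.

Original 2-point DFT: [-6, 0]
Zero-padded 5-point DFT provides frequency interpolation.

DFT_5([x, 0, ...]) = [-6, -3.9271+2.8532i, -0.5729+1.7634i, -0.5729-1.7634i, -3.9271-2.8532i]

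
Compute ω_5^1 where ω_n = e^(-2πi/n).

ω_5^1 = e^(-2πi·1/5)
= cos(-2π·1/5) + i·sin(-2π·1/5)
= cos(-2π/5) + i·sin(-2π/5)

ω_5^1 = cos(-2π/5) + i·sin(-2π/5) = 0.3090-0.9511i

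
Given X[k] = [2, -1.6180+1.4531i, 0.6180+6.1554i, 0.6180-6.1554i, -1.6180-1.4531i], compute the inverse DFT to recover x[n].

x[n] = (1/5) Σ(k=0 to 4) X[k] · e^(2πikn/5)

Computing each x[n]:
x[0] = 0
x[1] = -2
x[2] = 3
x[3] = -1
x[4] = 2

x = [0, -2, 3, -1, 2]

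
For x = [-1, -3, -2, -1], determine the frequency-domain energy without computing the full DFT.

Parseval: Σ|x[n]|² = (1/N)Σ|X[k]|², so Σ|X[k]|² = N·Σ|x[n]|² = 4·15.0000

Σ|X[k]|² = N·Σ|x[n]|² = 4·15.0000 = 60.0000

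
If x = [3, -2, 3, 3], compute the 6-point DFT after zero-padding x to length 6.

Original 4-point DFT: [7, 5i, 5, -5i]
Zero-padded 6-point DFT provides frequency interpolation.

DFT_6([x, 0, ...]) = [7, -2.5000-0.8660i, 5.5000+4.3301i, 5, 5.5000-4.3301i, -2.5000+0.8660i]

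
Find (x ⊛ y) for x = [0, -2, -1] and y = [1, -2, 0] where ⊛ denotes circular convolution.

(x ⊛ y)[n] = Σ(m=0 to 2) x[m] · y[(n-m) mod 3]

Computing each output sample:
(x ⊛ y)[0] = 2
(x ⊛ y)[1] = -2
(x ⊛ y)[2] = 3

x ⊛ y = [2, -2, 3]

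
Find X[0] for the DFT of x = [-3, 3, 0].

X[0] = Σ(n=0 to 2) x[n] · ω_3^0 = Σ x[n]
= (-3) + (3) + (0)

X[0] = 0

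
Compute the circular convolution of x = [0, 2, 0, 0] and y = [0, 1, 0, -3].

(x ⊛ y)[n] = Σ(m=0 to 3) x[m] · y[(n-m) mod 4]

Computing each output sample:
(x ⊛ y)[0] = -6
(x ⊛ y)[1] = 0
(x ⊛ y)[2] = 2
(x ⊛ y)[3] = 0

x ⊛ y = [-6, 0, 2, 0]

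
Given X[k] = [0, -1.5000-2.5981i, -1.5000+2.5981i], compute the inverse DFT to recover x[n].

x[n] = (1/3) Σ(k=0 to 2) X[k] · e^(2πikn/3)

Computing each x[n]:
x[0] = -1
x[1] = 2
x[2] = -1

x = [-1, 2, -1]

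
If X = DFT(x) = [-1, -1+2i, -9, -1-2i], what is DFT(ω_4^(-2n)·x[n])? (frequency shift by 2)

Modulation property: DFT(ω_4^(-2n)·x[n]) = X[(k-2) mod 4], so circularly shift X by 2 positions.

X[k-2] = [-9, -1-2i, -1, -1+2i]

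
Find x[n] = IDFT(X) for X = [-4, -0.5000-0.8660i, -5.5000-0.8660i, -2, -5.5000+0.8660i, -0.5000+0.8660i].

x[n] = (1/6) Σ(k=0 to 5) X[k] · e^(2πikn/6)

Computing each x[n]:
x[0] = -3
x[1] = 1
x[2] = 0
x[3] = -2
x[4] = 0
x[5] = 0

x = [-3, 1, 0, -2, 0, 0]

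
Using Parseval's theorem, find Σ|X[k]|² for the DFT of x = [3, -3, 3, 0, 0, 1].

Parseval: Σ|x[n]|² = (1/N)Σ|X[k]|², so Σ|X[k]|² = N·Σ|x[n]|² = 6·28.0000

Σ|X[k]|² = N·Σ|x[n]|² = 6·28.0000 = 168.0000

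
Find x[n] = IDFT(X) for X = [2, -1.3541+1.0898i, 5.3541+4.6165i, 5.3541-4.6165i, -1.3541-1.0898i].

x[n] = (1/5) Σ(k=0 to 4) X[k] · e^(2πikn/5)

Computing each x[n]:
x[0] = 2
x[1] = -3
x[2] = 3
x[3] = 0
x[4] = 0

x = [2, -3, 3, 0, 0]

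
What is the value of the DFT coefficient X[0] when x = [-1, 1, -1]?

X[0] = Σ(n=0 to 2) x[n] · ω_3^0 = Σ x[n]
= (-1) + (1) + (-1)

X[0] = -1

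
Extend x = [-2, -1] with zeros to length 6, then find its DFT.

Original 2-point DFT: [-3, -1]
Zero-padded 6-point DFT provides frequency interpolation.

DFT_6([x, 0, ...]) = [-3, -2.5000+0.8660i, -1.5000+0.8660i, -1, -1.5000-0.8660i, -2.5000-0.8660i]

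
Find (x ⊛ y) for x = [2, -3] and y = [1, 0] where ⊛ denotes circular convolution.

(x ⊛ y)[n] = Σ(m=0 to 1) x[m] · y[(n-m) mod 2]

Computing each output sample:
(x ⊛ y)[0] = 2
(x ⊛ y)[1] = -3

x ⊛ y = [2, -3]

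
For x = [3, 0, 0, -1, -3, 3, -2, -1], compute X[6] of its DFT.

X[6] = Σ(n=0 to 7) x[n] · ω_8^(6n) where ω_8 = e^(-2πi/8)
= (3)·ω_8^0 + (0)·ω_8^6 + (0)·ω_8^12 + (-1)·ω_8^18 + (-3)·ω_8^24 + (3)·ω_8^30 + (-2)·ω_8^36 + (-1)·ω_8^42

X[6] = 2+5i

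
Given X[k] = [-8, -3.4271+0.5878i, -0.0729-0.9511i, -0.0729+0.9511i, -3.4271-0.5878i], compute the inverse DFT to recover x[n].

x[n] = (1/5) Σ(k=0 to 4) X[k] · e^(2πikn/5)

Computing each x[n]:
x[0] = -3
x[1] = -2
x[2] = -1
x[3] = 0
x[4] = -2

x = [-3, -2, -1, 0, -2]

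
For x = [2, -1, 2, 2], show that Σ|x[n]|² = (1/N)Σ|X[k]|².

Time domain:
Σ|x[n]|² = |2|² + |-1|² + |2|² + |2|² = 13.0000

Frequency domain:
(1/4)Σ|X[k]|² = (1/4)(|5|² + |3i|² + |3|² + |-3i|²) = (1/4)·52.0000 = 13.0000

Both sides agree, confirming Parseval's theorem.

Σ|x[n]|² = (1/N)Σ|X[k]|² = 13.0000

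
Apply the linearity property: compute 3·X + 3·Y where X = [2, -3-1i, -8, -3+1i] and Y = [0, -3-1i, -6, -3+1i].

By linearity: DFT(3x + 3y) = 3·DFT(x) + 3·DFT(y)
= 3·[2, -3-1i, -8, -3+1i] + 3·[0, -3-1i, -6, -3+1i]

Computing element-wise:
Z[0] = 3·(2) + 3·(0) = 6
Z[1] = 3·(-3-1i) + 3·(-3-1i) = -18-6i
Z[2] = 3·(-8) + 3·(-6) = -42
Z[3] = 3·(-3+1i) + 3·(-3+1i) = -18+6i

DFT(3x + 3y) = 3·X + 3·Y = [6, -18-6i, -42, -18+6i]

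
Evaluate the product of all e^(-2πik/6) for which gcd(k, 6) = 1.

The primitive 6th roots of unity are ω_6^k for k coprime to 6: k ∈ {1, 5}
Their product equals the constant term of the cyclotomic polynomial Φ_6(x) up to sign.
For n ≥ 3, the product of all primitive nth roots of unity is 1. (For n=1 it is 1; for n=2 it is -1.)

1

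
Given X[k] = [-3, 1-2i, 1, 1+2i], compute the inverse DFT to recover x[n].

x[n] = (1/4) Σ(k=0 to 3) X[k] · e^(2πikn/4)

Computing each x[n]:
x[0] = 0
x[1] = 0
x[2] = -1
x[3] = -2

x = [0, 0, -1, -2]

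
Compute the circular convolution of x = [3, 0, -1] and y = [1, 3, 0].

(x ⊛ y)[n] = Σ(m=0 to 2) x[m] · y[(n-m) mod 3]

Computing each output sample:
(x ⊛ y)[0] = 0
(x ⊛ y)[1] = 9
(x ⊛ y)[2] = -1

x ⊛ y = [0, 9, -1]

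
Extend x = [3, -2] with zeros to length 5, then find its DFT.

Original 2-point DFT: [1, 5]
Zero-padded 5-point DFT provides frequency interpolation.

DFT_5([x, 0, ...]) = [1, 2.3820+1.9021i, 4.6180+1.1756i, 4.6180-1.1756i, 2.3820-1.9021i]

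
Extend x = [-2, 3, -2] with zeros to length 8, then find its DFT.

Original 3-point DFT: [-1, -2.5000-4.3301i, -2.5000+4.3301i]
Zero-padded 8-point DFT provides frequency interpolation.

DFT_8([x, 0, ...]) = [-1, 0.1213-0.1213i, -3i, -4.1213-4.1213i, -7, -4.1213+4.1213i, 3i, 0.1213+0.1213i]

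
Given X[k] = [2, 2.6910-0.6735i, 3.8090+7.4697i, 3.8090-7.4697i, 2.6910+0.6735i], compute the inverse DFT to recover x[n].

x[n] = (1/5) Σ(k=0 to 4) X[k] · e^(2πikn/5)

Computing each x[n]:
x[0] = 3
x[1] = -2
x[2] = 3
x[3] = -3
x[4] = 1

x = [3, -2, 3, -3, 1]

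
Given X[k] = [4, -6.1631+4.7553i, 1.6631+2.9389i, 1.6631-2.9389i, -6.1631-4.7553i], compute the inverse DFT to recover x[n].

x[n] = (1/5) Σ(k=0 to 4) X[k] · e^(2πikn/5)

Computing each x[n]:
x[0] = -1
x[1] = -3
x[2] = 3
x[3] = 3
x[4] = 2

x = [-1, -3, 3, 3, 2]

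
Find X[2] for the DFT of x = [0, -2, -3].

X[2] = Σ(n=0 to 2) x[n] · ω_3^(2n) where ω_3 = e^(-2πi/3)
= (0)·ω_3^0 + (-2)·ω_3^2 + (-3)·ω_3^4

X[2] = 2.5000+0.8660i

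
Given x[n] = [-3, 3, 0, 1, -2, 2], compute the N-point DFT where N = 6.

X[k] = Σ(n=0 to 5) x[n] · ω_6^(nk)
where ω_6 = e^(-2πi/6)

Computing each X[k]:
X[0] = 1
X[1] = -0.5000-2.5981i
X[2] = -3.5000+0.8660i
X[3] = -11
X[4] = -3.5000-0.8660i
X[5] = -0.5000+2.5981i

X = [1, -0.5000-2.5981i, -3.5000+0.8660i, -11, -3.5000-0.8660i, -0.5000+2.5981i]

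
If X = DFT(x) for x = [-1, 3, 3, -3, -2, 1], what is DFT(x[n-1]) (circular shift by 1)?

Time shift by 1: X_shifted[k] = ω_6^(1k) · X[k]
Shifted x = [1, -1, 3, 3, -3, -2]

DFT(x[n-1]) = [1, -3.5000-6.0622i, 5.5000+4.3301i, 1, 5.5000-4.3301i, -3.5000+6.0622i]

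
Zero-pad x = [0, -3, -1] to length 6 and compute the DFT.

Original 3-point DFT: [-4, 2.0000+1.7321i, 2.0000-1.7321i]
Zero-padded 6-point DFT provides frequency interpolation.

DFT_6([x, 0, ...]) = [-4, -1.0000+3.4641i, 2.0000+1.7321i, 2, 2.0000-1.7321i, -1.0000-3.4641i]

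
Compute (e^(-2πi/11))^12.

Since ω_11^11 = 1, powers reduce modulo 11.
12 mod 11 = 1
So ω_11^12 = ω_11^1 = e^(-2πi·1/11)

ω_11^12 = ω_11^1 = 0.8413-0.5406i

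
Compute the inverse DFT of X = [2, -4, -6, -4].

x[n] = (1/4) Σ(k=0 to 3) X[k] · e^(2πikn/4)

Computing each x[n]:
x[0] = -3
x[1] = 2
x[2] = 1
x[3] = 2

x = [-3, 2, 1, 2]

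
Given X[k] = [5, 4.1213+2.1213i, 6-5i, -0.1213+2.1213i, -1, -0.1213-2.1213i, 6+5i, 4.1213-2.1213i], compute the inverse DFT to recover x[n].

x[n] = (1/8) Σ(k=0 to 7) X[k] · e^(2πikn/8)

Computing each x[n]:
x[0] = 3
x[1] = 2
x[2] = -1
x[3] = -2
x[4] = 1
x[5] = 2
x[6] = -1
x[7] = 1

x = [3, 2, -1, -2, 1, 2, -1, 1]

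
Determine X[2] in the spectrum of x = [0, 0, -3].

X[2] = Σ(n=0 to 2) x[n] · ω_3^(2n) where ω_3 = e^(-2πi/3)
= (0)·ω_3^0 + (0)·ω_3^2 + (-3)·ω_3^4

X[2] = 1.5000+2.5981i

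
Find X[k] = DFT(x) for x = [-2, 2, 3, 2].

X[k] = Σ(n=0 to 3) x[n] · ω_4^(nk)
where ω_4 = e^(-2πi/4)

Computing each X[k]:
X[0] = 5
X[1] = -5
X[2] = -3
X[3] = -5

X = [5, -5, -3, -5]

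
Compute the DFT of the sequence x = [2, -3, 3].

X[k] = Σ(n=0 to 2) x[n] · ω_3^(nk)
where ω_3 = e^(-2πi/3)

Computing each X[k]:
X[0] = 2
X[1] = 2.0000+5.1962i
X[2] = 2.0000-5.1962i

X = [2, 2.0000+5.1962i, 2.0000-5.1962i]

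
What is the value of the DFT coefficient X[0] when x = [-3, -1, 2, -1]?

X[0] = Σ(n=0 to 3) x[n] · ω_4^0 = Σ x[n]
= (-3) + (-1) + (2) + (-1)

X[0] = -3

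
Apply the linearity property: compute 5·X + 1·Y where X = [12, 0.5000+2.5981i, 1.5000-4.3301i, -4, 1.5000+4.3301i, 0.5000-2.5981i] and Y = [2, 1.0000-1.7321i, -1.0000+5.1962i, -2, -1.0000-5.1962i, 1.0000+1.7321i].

By linearity: DFT(5x + 1y) = 5·DFT(x) + 1·DFT(y)
= 5·[12, 0.5000+2.5981i, 1.5000-4.3301i, -4, 1.5000+4.3301i, 0.5000-2.5981i] + 1·[2, 1.0000-1.7321i, -1.0000+5.1962i, -2, -1.0000-5.1962i, 1.0000+1.7321i]

Computing element-wise:
Z[0] = 5·(12) + 1·(2) = 62
Z[1] = 5·(0.5000+2.5981i) + 1·(1.0000-1.7321i) = 3.5000+11.2584i
Z[2] = 5·(1.5000-4.3301i) + 1·(-1.0000+5.1962i) = 6.5000-16.4543i
Z[3] = 5·(-4) + 1·(-2) = -22
Z[4] = 5·(1.5000+4.3301i) + 1·(-1.0000-5.1962i) = 6.5000+16.4543i
Z[5] = 5·(0.5000-2.5981i) + 1·(1.0000+1.7321i) = 3.5000-11.2584i

DFT(5x + 1y) = 5·X + 1·Y = [62, 3.5000+11.2584i, 6.5000-16.4543i, -22, 6.5000+16.4543i, 3.5000-11.2584i]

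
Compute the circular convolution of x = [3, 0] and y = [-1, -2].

(x ⊛ y)[n] = Σ(m=0 to 1) x[m] · y[(n-m) mod 2]

Computing each output sample:
(x ⊛ y)[0] = -3
(x ⊛ y)[1] = -6

x ⊛ y = [-3, -6]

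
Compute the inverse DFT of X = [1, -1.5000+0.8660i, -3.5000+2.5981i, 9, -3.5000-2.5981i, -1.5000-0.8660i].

x[n] = (1/6) Σ(k=0 to 5) X[k] · e^(2πikn/6)

Computing each x[n]:
x[0] = 0
x[1] = -2
x[2] = 3
x[3] = -2
x[4] = 2
x[5] = 0

x = [0, -2, 3, -2, 2, 0]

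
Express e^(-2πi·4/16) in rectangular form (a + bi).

ω_16^4 = e^(-2πi·4/16)
= cos(-2π·4/16) + i·sin(-2π·4/16)
= cos(-8π/16) + i·sin(-8π/16)

ω_16^4 = cos(-8π/16) + i·sin(-8π/16) = -1i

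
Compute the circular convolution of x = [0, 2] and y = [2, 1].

(x ⊛ y)[n] = Σ(m=0 to 1) x[m] · y[(n-m) mod 2]

Computing each output sample:
(x ⊛ y)[0] = 2
(x ⊛ y)[1] = 4

x ⊛ y = [2, 4]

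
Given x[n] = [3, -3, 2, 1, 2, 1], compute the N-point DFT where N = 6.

X[k] = Σ(n=0 to 5) x[n] · ω_6^(nk)
where ω_6 = e^(-2πi/6)

Computing each X[k]:
X[0] = 6
X[1] = -1.0000+3.4641i
X[2] = 3.0000+3.4641i
X[3] = 8
X[4] = 3.0000-3.4641i
X[5] = -1.0000-3.4641i

X = [6, -1.0000+3.4641i, 3.0000+3.4641i, 8, 3.0000-3.4641i, -1.0000-3.4641i]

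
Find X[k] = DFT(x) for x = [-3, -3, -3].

X[k] = Σ(n=0 to 2) x[n] · ω_3^(nk)
where ω_3 = e^(-2πi/3)

Computing each X[k]:
X[0] = -9
X[1] = 0
X[2] = 0

X = [-9, 0, 0]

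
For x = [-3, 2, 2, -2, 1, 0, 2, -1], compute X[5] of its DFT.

X[5] = Σ(n=0 to 7) x[n] · ω_8^(5n) where ω_8 = e^(-2πi/8)
= (-3)·ω_8^0 + (2)·ω_8^5 + (2)·ω_8^10 + (-2)·ω_8^15 + (1)·ω_8^20 + (0)·ω_8^25 + (2)·ω_8^30 + (-1)·ω_8^35

X[5] = -6.1213+0.7071i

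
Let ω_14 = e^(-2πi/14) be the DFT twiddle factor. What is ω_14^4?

ω_14^4 = e^(-2πi·4/14)
= cos(-2π·4/14) + i·sin(-2π·4/14)
= cos(-8π/14) + i·sin(-8π/14)

ω_14^4 = cos(-8π/14) + i·sin(-8π/14) = -0.2225-0.9749i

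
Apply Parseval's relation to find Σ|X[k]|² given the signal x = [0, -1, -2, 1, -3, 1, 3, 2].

Parseval: Σ|x[n]|² = (1/N)Σ|X[k]|², so Σ|X[k]|² = N·Σ|x[n]|² = 8·29.0000

Σ|X[k]|² = N·Σ|x[n]|² = 8·29.0000 = 232.0000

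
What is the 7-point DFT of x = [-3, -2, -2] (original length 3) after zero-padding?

Original 3-point DFT: [-7, -1, -1]
Zero-padded 7-point DFT provides frequency interpolation.

DFT_7([x, 0, ...]) = [-7, -3.8019+3.5135i, -0.7530+1.0821i, -2.4450-0.6959i, -2.4450+0.6959i, -0.7530-1.0821i, -3.8019-3.5135i]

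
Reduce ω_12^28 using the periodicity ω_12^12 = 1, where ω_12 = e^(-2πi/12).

Since ω_12^12 = 1, powers reduce modulo 12.
28 mod 12 = 4
So ω_12^28 = ω_12^4 = e^(-2πi·4/12)

ω_12^28 = ω_12^4 = -0.5000-0.8660i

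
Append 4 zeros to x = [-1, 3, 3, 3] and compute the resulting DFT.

Original 4-point DFT: [8, -4, -4, -4]
Zero-padded 8-point DFT provides frequency interpolation.

DFT_8([x, 0, ...]) = [8, -1.0000-7.2426i, -4, -1.0000-1.2426i, -4, -1.0000+1.2426i, -4, -1.0000+7.2426i]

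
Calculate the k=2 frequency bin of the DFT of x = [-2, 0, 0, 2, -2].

X[2] = Σ(n=0 to 4) x[n] · ω_5^(2n) where ω_5 = e^(-2πi/5)
= (-2)·ω_5^0 + (0)·ω_5^2 + (0)·ω_5^4 + (2)·ω_5^6 + (-2)·ω_5^8

X[2] = 0.2361-3.0777i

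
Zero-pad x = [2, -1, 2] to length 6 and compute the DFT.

Original 3-point DFT: [3, 1.5000+2.5981i, 1.5000-2.5981i]
Zero-padded 6-point DFT provides frequency interpolation.

DFT_6([x, 0, ...]) = [3, 0.5000-0.8660i, 1.5000+2.5981i, 5, 1.5000-2.5981i, 0.5000+0.8660i]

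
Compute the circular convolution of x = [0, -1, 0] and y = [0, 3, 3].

(x ⊛ y)[n] = Σ(m=0 to 2) x[m] · y[(n-m) mod 3]

Computing each output sample:
(x ⊛ y)[0] = -3
(x ⊛ y)[1] = 0
(x ⊛ y)[2] = -3

x ⊛ y = [-3, 0, -3]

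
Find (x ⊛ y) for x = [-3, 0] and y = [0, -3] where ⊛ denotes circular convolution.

(x ⊛ y)[n] = Σ(m=0 to 1) x[m] · y[(n-m) mod 2]

Computing each output sample:
(x ⊛ y)[0] = 0
(x ⊛ y)[1] = 9

x ⊛ y = [0, 9]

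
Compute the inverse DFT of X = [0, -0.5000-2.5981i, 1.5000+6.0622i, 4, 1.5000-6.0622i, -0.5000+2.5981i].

x[n] = (1/6) Σ(k=0 to 5) X[k] · e^(2πikn/6)

Computing each x[n]:
x[0] = 1
x[1] = -2
x[2] = 3
x[3] = 0
x[4] = -2
x[5] = 0

x = [1, -2, 3, 0, -2, 0]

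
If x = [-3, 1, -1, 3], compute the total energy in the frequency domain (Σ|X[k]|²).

Parseval: Σ|x[n]|² = (1/N)Σ|X[k]|², so Σ|X[k]|² = N·Σ|x[n]|² = 4·20.0000

Σ|X[k]|² = N·Σ|x[n]|² = 4·20.0000 = 80.0000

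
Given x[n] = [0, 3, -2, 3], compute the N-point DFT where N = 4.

X[k] = Σ(n=0 to 3) x[n] · ω_4^(nk)
where ω_4 = e^(-2πi/4)

Computing each X[k]:
X[0] = 4
X[1] = 2
X[2] = -8
X[3] = 2

X = [4, 2, -8, 2]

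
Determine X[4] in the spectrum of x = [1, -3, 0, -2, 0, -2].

X[4] = Σ(n=0 to 5) x[n] · ω_6^(4n) where ω_6 = e^(-2πi/6)
= (1)·ω_6^0 + (-3)·ω_6^4 + (0)·ω_6^8 + (-2)·ω_6^12 + (0)·ω_6^16 + (-2)·ω_6^20

X[4] = 1.5000-0.8660i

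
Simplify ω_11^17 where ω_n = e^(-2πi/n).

Since ω_11^11 = 1, powers reduce modulo 11.
17 mod 11 = 6
So ω_11^17 = ω_11^6 = e^(-2πi·6/11)

ω_11^17 = ω_11^6 = -0.9595+0.2817i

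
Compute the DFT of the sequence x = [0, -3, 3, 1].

X[k] = Σ(n=0 to 3) x[n] · ω_4^(nk)
where ω_4 = e^(-2πi/4)

Computing each X[k]:
X[0] = 1
X[1] = -3+4i
X[2] = 5
X[3] = -3-4i

X = [1, -3+4i, 5, -3-4i]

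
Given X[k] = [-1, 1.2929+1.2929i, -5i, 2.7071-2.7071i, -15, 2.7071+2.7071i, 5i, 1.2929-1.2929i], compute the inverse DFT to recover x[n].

x[n] = (1/8) Σ(k=0 to 7) X[k] · e^(2πikn/8)

Computing each x[n]:
x[0] = -1
x[1] = 3
x[2] = -3
x[3] = 1
x[4] = -3
x[5] = 3
x[6] = -1
x[7] = 0

x = [-1, 3, -3, 1, -3, 3, -1, 0]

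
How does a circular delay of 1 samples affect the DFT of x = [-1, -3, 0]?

Time shift by 1: X_shifted[k] = ω_3^(1k) · X[k]
Shifted x = [0, -1, -3]

DFT(x[n-1]) = [-4, 2.0000-1.7321i, 2.0000+1.7321i]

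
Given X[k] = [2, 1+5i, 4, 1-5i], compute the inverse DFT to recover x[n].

x[n] = (1/4) Σ(k=0 to 3) X[k] · e^(2πikn/4)

Computing each x[n]:
x[0] = 2
x[1] = -3
x[2] = 1
x[3] = 2

x = [2, -3, 1, 2]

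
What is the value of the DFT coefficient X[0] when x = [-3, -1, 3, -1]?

X[0] = Σ(n=0 to 3) x[n] · ω_4^0 = Σ x[n]
= (-3) + (-1) + (3) + (-1)

X[0] = -2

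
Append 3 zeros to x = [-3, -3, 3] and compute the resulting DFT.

Original 3-point DFT: [-3, -3.0000+5.1962i, -3.0000-5.1962i]
Zero-padded 6-point DFT provides frequency interpolation.

DFT_6([x, 0, ...]) = [-3, -6, -3.0000+5.1962i, 3, -3.0000-5.1962i, -6]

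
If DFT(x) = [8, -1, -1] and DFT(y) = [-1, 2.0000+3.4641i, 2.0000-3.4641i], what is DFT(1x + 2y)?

By linearity: DFT(1x + 2y) = 1·DFT(x) + 2·DFT(y)
= 1·[8, -1, -1] + 2·[-1, 2.0000+3.4641i, 2.0000-3.4641i]

Computing element-wise:
Z[0] = 1·(8) + 2·(-1) = 6
Z[1] = 1·(-1) + 2·(2.0000+3.4641i) = 3.0000+6.9282i
Z[2] = 1·(-1) + 2·(2.0000-3.4641i) = 3.0000-6.9282i

DFT(1x + 2y) = 1·X + 2·Y = [6, 3.0000+6.9282i, 3.0000-6.9282i]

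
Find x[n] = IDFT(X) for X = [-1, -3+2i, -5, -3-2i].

x[n] = (1/4) Σ(k=0 to 3) X[k] · e^(2πikn/4)

Computing each x[n]:
x[0] = -3
x[1] = 0
x[2] = 0
x[3] = 2

x = [-3, 0, 0, 2]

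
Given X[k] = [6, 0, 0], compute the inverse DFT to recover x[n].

x[n] = (1/3) Σ(k=0 to 2) X[k] · e^(2πikn/3)

Computing each x[n]:
x[0] = 2
x[1] = 2
x[2] = 2

x = [2, 2, 2]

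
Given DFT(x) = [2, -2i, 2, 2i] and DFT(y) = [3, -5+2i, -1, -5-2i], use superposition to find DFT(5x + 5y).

By linearity: DFT(5x + 5y) = 5·DFT(x) + 5·DFT(y)
= 5·[2, -2i, 2, 2i] + 5·[3, -5+2i, -1, -5-2i]

Computing element-wise:
Z[0] = 5·(2) + 5·(3) = 25
Z[1] = 5·(-2i) + 5·(-5+2i) = -25
Z[2] = 5·(2) + 5·(-1) = 5
Z[3] = 5·(2i) + 5·(-5-2i) = -25

DFT(5x + 5y) = 5·X + 5·Y = [25, -25, 5, -25]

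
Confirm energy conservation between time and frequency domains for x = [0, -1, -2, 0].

Time domain:
Σ|x[n]|² = |0|² + |-1|² + |-2|² + |0|² = 5.0000

Frequency domain:
(1/4)Σ|X[k]|² = (1/4)(|-3|² + |2+1i|² + |-1|² + |2-1i|²) = (1/4)·20.0000 = 5.0000

Both sides agree, confirming Parseval's theorem.

Σ|x[n]|² = (1/N)Σ|X[k]|² = 5.0000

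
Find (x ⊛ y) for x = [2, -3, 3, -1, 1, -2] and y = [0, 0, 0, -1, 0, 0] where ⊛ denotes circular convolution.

(x ⊛ y)[n] = Σ(m=0 to 5) x[m] · y[(n-m) mod 6]

Computing each output sample:
(x ⊛ y)[0] = 1
(x ⊛ y)[1] = -1
(x ⊛ y)[2] = 2
(x ⊛ y)[3] = -2
(x ⊛ y)[4] = 3
(x ⊛ y)[5] = -3

x ⊛ y = [1, -1, 2, -2, 3, -3]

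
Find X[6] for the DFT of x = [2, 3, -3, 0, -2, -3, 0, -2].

X[6] = Σ(n=0 to 7) x[n] · ω_8^(6n) where ω_8 = e^(-2πi/8)
= (2)·ω_8^0 + (3)·ω_8^6 + (-3)·ω_8^12 + (0)·ω_8^18 + (-2)·ω_8^24 + (-3)·ω_8^30 + (0)·ω_8^36 + (-2)·ω_8^42

X[6] = 3+2i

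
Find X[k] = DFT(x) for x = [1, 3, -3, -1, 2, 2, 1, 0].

X[k] = Σ(n=0 to 7) x[n] · ω_8^(nk)
where ω_8 = e^(-2πi/8)

Computing each X[k]:
X[0] = 5
X[1] = 0.4142+4.0000i
X[2] = 5-6i
X[3] = -2.4142-4.0000i
X[4] = -3
X[5] = -2.4142+4.0000i
X[6] = 5+6i
X[7] = 0.4142-4.0000i

X = [5, 0.4142+4.0000i, 5-6i, -2.4142-4.0000i, -3, -2.4142+4.0000i, 5+6i, 0.4142-4.0000i]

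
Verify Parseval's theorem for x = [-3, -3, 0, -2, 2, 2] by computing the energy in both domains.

Time domain:
Σ|x[n]|² = |-3|² + |-3|² + |0|² + |-2|² + |2|² + |2|² = 30.0000

Frequency domain:
(1/6)Σ|X[k]|² = (1/6)(|-4|² + |-2.5000+6.0622i|² + |-5.5000+2.5981i|² + |2|² + |-5.5000-2.5981i|² + |-2.5000-6.0622i|²) = (1/6)·180.0000 = 30.0000

Both sides agree, confirming Parseval's theorem.

Σ|x[n]|² = (1/N)Σ|X[k]|² = 30.0000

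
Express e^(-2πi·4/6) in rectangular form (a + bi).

ω_6^4 = e^(-2πi·4/6)
= cos(-2π·4/6) + i·sin(-2π·4/6)
= cos(-8π/6) + i·sin(-8π/6)

ω_6^4 = cos(-8π/6) + i·sin(-8π/6) = -0.5000+0.8660i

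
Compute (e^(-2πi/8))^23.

Since ω_8^8 = 1, powers reduce modulo 8.
23 mod 8 = 7
So ω_8^23 = ω_8^7 = e^(-2πi·7/8)

ω_8^23 = ω_8^7 = 0.7071+0.7071i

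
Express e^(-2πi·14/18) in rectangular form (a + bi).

ω_18^14 = e^(-2πi·14/18)
= cos(-2π·14/18) + i·sin(-2π·14/18)
= cos(-28π/18) + i·sin(-28π/18)

ω_18^14 = cos(-28π/18) + i·sin(-28π/18) = 0.1736+0.9848i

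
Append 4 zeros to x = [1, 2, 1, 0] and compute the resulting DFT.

Original 4-point DFT: [4, -2i, 0, 2i]
Zero-padded 8-point DFT provides frequency interpolation.

DFT_8([x, 0, ...]) = [4, 2.4142-2.4142i, -2i, -0.4142-0.4142i, 0, -0.4142+0.4142i, 2i, 2.4142+2.4142i]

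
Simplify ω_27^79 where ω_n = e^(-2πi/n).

Since ω_27^27 = 1, powers reduce modulo 27.
79 mod 27 = 25
So ω_27^79 = ω_27^25 = e^(-2πi·25/27)

ω_27^79 = ω_27^25 = 0.8936+0.4488i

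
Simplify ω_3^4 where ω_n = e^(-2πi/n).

Since ω_3^3 = 1, powers reduce modulo 3.
4 mod 3 = 1
So ω_3^4 = ω_3^1 = e^(-2πi·1/3)

ω_3^4 = ω_3^1 = -0.5000-0.8660i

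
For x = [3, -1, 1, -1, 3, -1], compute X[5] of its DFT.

X[5] = Σ(n=0 to 5) x[n] · ω_6^(5n) where ω_6 = e^(-2πi/6)
= (3)·ω_6^0 + (-1)·ω_6^5 + (1)·ω_6^10 + (-1)·ω_6^15 + (3)·ω_6^20 + (-1)·ω_6^25

X[5] = 1.0000-1.7321i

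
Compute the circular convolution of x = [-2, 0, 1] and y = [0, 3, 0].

(x ⊛ y)[n] = Σ(m=0 to 2) x[m] · y[(n-m) mod 3]

Computing each output sample:
(x ⊛ y)[0] = 3
(x ⊛ y)[1] = -6
(x ⊛ y)[2] = 0

x ⊛ y = [3, -6, 0]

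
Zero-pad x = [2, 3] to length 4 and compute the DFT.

Original 2-point DFT: [5, -1]
Zero-padded 4-point DFT provides frequency interpolation.

DFT_4([x, 0, ...]) = [5, 2-3i, -1, 2+3i]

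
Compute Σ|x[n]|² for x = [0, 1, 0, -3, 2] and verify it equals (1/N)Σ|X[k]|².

Time domain:
Σ|x[n]|² = |0|² + |1|² + |0|² + |-3|² + |2|² = 14.0000

Frequency domain:
(1/5)Σ|X[k]|² = (1/5)(|0|² + |3.3541-0.8123i|² + |-3.3541+3.4410i|² + |-3.3541-3.4410i|² + |3.3541+0.8123i|²) = (1/5)·70.0000 = 14.0000

Both sides agree, confirming Parseval's theorem.

Σ|x[n]|² = (1/N)Σ|X[k]|² = 14.0000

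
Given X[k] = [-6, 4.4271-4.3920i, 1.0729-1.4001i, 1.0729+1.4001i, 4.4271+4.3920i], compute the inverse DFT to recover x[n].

x[n] = (1/5) Σ(k=0 to 4) X[k] · e^(2πikn/5)

Computing each x[n]:
x[0] = 1
x[1] = 1
x[2] = -2
x[3] = -3
x[4] = -3

x = [1, 1, -2, -3, -3]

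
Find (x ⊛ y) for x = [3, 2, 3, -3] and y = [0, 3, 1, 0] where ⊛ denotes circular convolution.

(x ⊛ y)[n] = Σ(m=0 to 3) x[m] · y[(n-m) mod 4]

Computing each output sample:
(x ⊛ y)[0] = -6
(x ⊛ y)[1] = 6
(x ⊛ y)[2] = 9
(x ⊛ y)[3] = 11

x ⊛ y = [-6, 6, 9, 11]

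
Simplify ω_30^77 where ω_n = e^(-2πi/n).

Since ω_30^30 = 1, powers reduce modulo 30.
77 mod 30 = 17
So ω_30^77 = ω_30^17 = e^(-2πi·17/30)

ω_30^77 = ω_30^17 = -0.9135+0.4067i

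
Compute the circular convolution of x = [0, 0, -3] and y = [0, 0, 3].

(x ⊛ y)[n] = Σ(m=0 to 2) x[m] · y[(n-m) mod 3]

Computing each output sample:
(x ⊛ y)[0] = 0
(x ⊛ y)[1] = -9
(x ⊛ y)[2] = 0

x ⊛ y = [0, -9, 0]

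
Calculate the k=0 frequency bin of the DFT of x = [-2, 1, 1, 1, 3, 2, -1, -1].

X[0] = Σ(n=0 to 7) x[n] · ω_8^0 = Σ x[n]
= (-2) + (1) + (1) + (1) + (3) + (2) + (-1) + (-1)

X[0] = 4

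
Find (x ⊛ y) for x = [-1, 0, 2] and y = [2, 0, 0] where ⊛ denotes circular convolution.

(x ⊛ y)[n] = Σ(m=0 to 2) x[m] · y[(n-m) mod 3]

Computing each output sample:
(x ⊛ y)[0] = -2
(x ⊛ y)[1] = 0
(x ⊛ y)[2] = 4

x ⊛ y = [-2, 0, 4]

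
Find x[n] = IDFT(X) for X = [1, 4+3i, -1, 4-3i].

x[n] = (1/4) Σ(k=0 to 3) X[k] · e^(2πikn/4)

Computing each x[n]:
x[0] = 2
x[1] = -1
x[2] = -2
x[3] = 2

x = [2, -1, -2, 2]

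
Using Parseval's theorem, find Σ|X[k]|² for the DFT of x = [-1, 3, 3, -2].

Parseval: Σ|x[n]|² = (1/N)Σ|X[k]|², so Σ|X[k]|² = N·Σ|x[n]|² = 4·23.0000

Σ|X[k]|² = N·Σ|x[n]|² = 4·23.0000 = 92.0000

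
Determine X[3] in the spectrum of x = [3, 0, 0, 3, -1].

X[3] = Σ(n=0 to 4) x[n] · ω_5^(3n) where ω_5 = e^(-2πi/5)
= (3)·ω_5^0 + (0)·ω_5^3 + (0)·ω_5^6 + (3)·ω_5^9 + (-1)·ω_5^12

X[3] = 4.7361+3.4410i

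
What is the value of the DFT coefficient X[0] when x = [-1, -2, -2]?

X[0] = Σ(n=0 to 2) x[n] · ω_3^0 = Σ x[n]
= (-1) + (-2) + (-2)

X[0] = -5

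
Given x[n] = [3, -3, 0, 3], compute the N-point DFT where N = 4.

X[k] = Σ(n=0 to 3) x[n] · ω_4^(nk)
where ω_4 = e^(-2πi/4)

Computing each X[k]:
X[0] = 3
X[1] = 3+6i
X[2] = 3
X[3] = 3-6i

X = [3, 3+6i, 3, 3-6i]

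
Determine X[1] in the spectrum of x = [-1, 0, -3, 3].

X[1] = Σ(n=0 to 3) x[n] · ω_4^(1n) where ω_4 = e^(-2πi/4)
= (-1)·ω_4^0 + (0)·ω_4^1 + (-3)·ω_4^2 + (3)·ω_4^3

X[1] = 2+3i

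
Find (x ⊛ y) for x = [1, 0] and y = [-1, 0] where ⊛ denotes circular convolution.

(x ⊛ y)[n] = Σ(m=0 to 1) x[m] · y[(n-m) mod 2]

Computing each output sample:
(x ⊛ y)[0] = -1
(x ⊛ y)[1] = 0

x ⊛ y = [-1, 0]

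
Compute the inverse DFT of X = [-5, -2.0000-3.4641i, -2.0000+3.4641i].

x[n] = (1/3) Σ(k=0 to 2) X[k] · e^(2πikn/3)

Computing each x[n]:
x[0] = -3
x[1] = 1
x[2] = -3

x = [-3, 1, -3]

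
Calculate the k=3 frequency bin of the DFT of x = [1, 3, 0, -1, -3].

X[3] = Σ(n=0 to 4) x[n] · ω_5^(3n) where ω_5 = e^(-2πi/5)
= (1)·ω_5^0 + (3)·ω_5^3 + (0)·ω_5^6 + (-1)·ω_5^9 + (-3)·ω_5^12

X[3] = 0.6910+2.5757i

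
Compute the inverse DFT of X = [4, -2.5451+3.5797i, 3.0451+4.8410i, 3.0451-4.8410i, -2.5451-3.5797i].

x[n] = (1/5) Σ(k=0 to 4) X[k] · e^(2πikn/5)

Computing each x[n]:
x[0] = 1
x[1] = -3
x[2] = 3
x[3] = 1
x[4] = 2

x = [1, -3, 3, 1, 2]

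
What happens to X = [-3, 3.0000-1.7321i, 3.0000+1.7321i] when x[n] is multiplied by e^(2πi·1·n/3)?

Modulation property: DFT(ω_3^(-1n)·x[n]) = X[(k-1) mod 3], so circularly shift X by 1 positions.

X[k-1] = [3.0000+1.7321i, -3, 3.0000-1.7321i]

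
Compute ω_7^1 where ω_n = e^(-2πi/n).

ω_7^1 = e^(-2πi·1/7)
= cos(-2π·1/7) + i·sin(-2π·1/7)
= cos(-2π/7) + i·sin(-2π/7)

ω_7^1 = cos(-2π/7) + i·sin(-2π/7) = 0.6235-0.7818i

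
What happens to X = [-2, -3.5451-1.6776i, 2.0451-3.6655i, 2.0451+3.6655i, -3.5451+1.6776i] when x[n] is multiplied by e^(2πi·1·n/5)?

Modulation property: DFT(ω_5^(-1n)·x[n]) = X[(k-1) mod 5], so circularly shift X by 1 positions.

X[k-1] = [-3.5451+1.6776i, -2, -3.5451-1.6776i, 2.0451-3.6655i, 2.0451+3.6655i]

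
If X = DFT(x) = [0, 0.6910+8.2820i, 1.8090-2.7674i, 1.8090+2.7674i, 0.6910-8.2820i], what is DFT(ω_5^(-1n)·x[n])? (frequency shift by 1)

Modulation property: DFT(ω_5^(-1n)·x[n]) = X[(k-1) mod 5], so circularly shift X by 1 positions.

X[k-1] = [0.6910-8.2820i, 0, 0.6910+8.2820i, 1.8090-2.7674i, 1.8090+2.7674i]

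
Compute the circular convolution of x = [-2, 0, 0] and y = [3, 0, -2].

(x ⊛ y)[n] = Σ(m=0 to 2) x[m] · y[(n-m) mod 3]

Computing each output sample:
(x ⊛ y)[0] = -6
(x ⊛ y)[1] = 0
(x ⊛ y)[2] = 4

x ⊛ y = [-6, 0, 4]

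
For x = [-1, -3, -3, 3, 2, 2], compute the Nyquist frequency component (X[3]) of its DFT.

X[3] = Σ(n=0 to 5) x[n] · ω_6^(3n) where ω_6 = e^(-2πi/6)
= (-1)·ω_6^0 + (-3)·ω_6^3 + (-3)·ω_6^6 + (3)·ω_6^9 + (2)·ω_6^12 + (2)·ω_6^15

X[3] = -4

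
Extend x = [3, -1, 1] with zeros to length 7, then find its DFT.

Original 3-point DFT: [3, 3.0000+1.7321i, 3.0000-1.7321i]
Zero-padded 7-point DFT provides frequency interpolation.

DFT_7([x, 0, ...]) = [3, 2.1540-0.1931i, 2.3216+1.4088i, 4.5245+1.2157i, 4.5245-1.2157i, 2.3216-1.4088i, 2.1540+0.1931i]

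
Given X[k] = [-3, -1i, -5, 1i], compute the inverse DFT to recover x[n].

x[n] = (1/4) Σ(k=0 to 3) X[k] · e^(2πikn/4)

Computing each x[n]:
x[0] = -2
x[1] = 1
x[2] = -2
x[3] = 0

x = [-2, 1, -2, 0]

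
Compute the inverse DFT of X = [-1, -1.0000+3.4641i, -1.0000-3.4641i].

x[n] = (1/3) Σ(k=0 to 2) X[k] · e^(2πikn/3)

Computing each x[n]:
x[0] = -1
x[1] = -2
x[2] = 2

x = [-1, -2, 2]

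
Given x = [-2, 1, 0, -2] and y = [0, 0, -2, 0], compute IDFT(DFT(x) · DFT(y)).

(x ⊛ y)[n] = Σ(m=0 to 3) x[m] · y[(n-m) mod 4]

Computing each output sample:
(x ⊛ y)[0] = 0
(x ⊛ y)[1] = 4
(x ⊛ y)[2] = 4
(x ⊛ y)[3] = -2

x ⊛ y = [0, 4, 4, -2]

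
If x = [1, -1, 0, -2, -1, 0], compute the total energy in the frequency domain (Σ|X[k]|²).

Parseval: Σ|x[n]|² = (1/N)Σ|X[k]|², so Σ|X[k]|² = N·Σ|x[n]|² = 6·7.0000

Σ|X[k]|² = N·Σ|x[n]|² = 6·7.0000 = 42.0000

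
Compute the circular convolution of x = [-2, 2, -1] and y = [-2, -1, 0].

(x ⊛ y)[n] = Σ(m=0 to 2) x[m] · y[(n-m) mod 3]

Computing each output sample:
(x ⊛ y)[0] = 5
(x ⊛ y)[1] = -2
(x ⊛ y)[2] = 0

x ⊛ y = [5, -2, 0]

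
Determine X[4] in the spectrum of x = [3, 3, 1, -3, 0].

X[4] = Σ(n=0 to 4) x[n] · ω_5^(4n) where ω_5 = e^(-2πi/5)
= (3)·ω_5^0 + (3)·ω_5^4 + (1)·ω_5^8 + (-3)·ω_5^12 + (0)·ω_5^16

X[4] = 5.5451+5.2043i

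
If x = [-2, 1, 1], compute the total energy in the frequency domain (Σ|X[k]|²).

Parseval: Σ|x[n]|² = (1/N)Σ|X[k]|², so Σ|X[k]|² = N·Σ|x[n]|² = 3·6.0000

Σ|X[k]|² = N·Σ|x[n]|² = 3·6.0000 = 18.0000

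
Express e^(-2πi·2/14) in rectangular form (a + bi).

ω_14^2 = e^(-2πi·2/14)
= cos(-2π·2/14) + i·sin(-2π·2/14)
= cos(-4π/14) + i·sin(-4π/14)

ω_14^2 = cos(-4π/14) + i·sin(-4π/14) = 0.6235-0.7818i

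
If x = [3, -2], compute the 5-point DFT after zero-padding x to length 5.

Original 2-point DFT: [1, 5]
Zero-padded 5-point DFT provides frequency interpolation.

DFT_5([x, 0, ...]) = [1, 2.3820+1.9021i, 4.6180+1.1756i, 4.6180-1.1756i, 2.3820-1.9021i]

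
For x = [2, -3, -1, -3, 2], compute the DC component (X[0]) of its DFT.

X[0] = Σ(n=0 to 4) x[n] · ω_5^0 = Σ x[n]
= (2) + (-3) + (-1) + (-3) + (2)

X[0] = -3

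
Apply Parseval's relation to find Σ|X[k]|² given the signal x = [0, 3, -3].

Parseval: Σ|x[n]|² = (1/N)Σ|X[k]|², so Σ|X[k]|² = N·Σ|x[n]|² = 3·18.0000

Σ|X[k]|² = N·Σ|x[n]|² = 3·18.0000 = 54.0000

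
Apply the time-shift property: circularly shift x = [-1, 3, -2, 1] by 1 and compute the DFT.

Time shift by 1: X_shifted[k] = ω_4^(1k) · X[k]
Shifted x = [1, -1, 3, -2]

DFT(x[n-1]) = [1, -2-1i, 7, -2+1i]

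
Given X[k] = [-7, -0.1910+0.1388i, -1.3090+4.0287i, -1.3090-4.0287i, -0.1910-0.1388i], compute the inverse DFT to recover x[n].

x[n] = (1/5) Σ(k=0 to 4) X[k] · e^(2πikn/5)

Computing each x[n]:
x[0] = -2
x[1] = -2
x[2] = 0
x[3] = -3
x[4] = 0

x = [-2, -2, 0, -3, 0]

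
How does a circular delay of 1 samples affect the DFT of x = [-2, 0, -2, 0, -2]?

Time shift by 1: X_shifted[k] = ω_5^(1k) · X[k]
Shifted x = [-2, -2, 0, -2, 0]

DFT(x[n-1]) = [-6, -1.0000+0.7265i, -1.0000+3.0777i, -1.0000-3.0777i, -1.0000-0.7265i]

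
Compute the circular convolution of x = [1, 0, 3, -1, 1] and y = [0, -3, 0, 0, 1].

(x ⊛ y)[n] = Σ(m=0 to 4) x[m] · y[(n-m) mod 5]

Computing each output sample:
(x ⊛ y)[0] = -3
(x ⊛ y)[1] = 0
(x ⊛ y)[2] = -1
(x ⊛ y)[3] = -8
(x ⊛ y)[4] = 4

x ⊛ y = [-3, 0, -1, -8, 4]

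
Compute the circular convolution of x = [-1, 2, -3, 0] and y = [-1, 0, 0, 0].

(x ⊛ y)[n] = Σ(m=0 to 3) x[m] · y[(n-m) mod 4]

Computing each output sample:
(x ⊛ y)[0] = 1
(x ⊛ y)[1] = -2
(x ⊛ y)[2] = 3
(x ⊛ y)[3] = 0

x ⊛ y = [1, -2, 3, 0]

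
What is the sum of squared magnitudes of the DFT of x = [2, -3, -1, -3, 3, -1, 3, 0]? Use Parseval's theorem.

Parseval: Σ|x[n]|² = (1/N)Σ|X[k]|², so Σ|X[k]|² = N·Σ|x[n]|² = 8·42.0000

Σ|X[k]|² = N·Σ|x[n]|² = 8·42.0000 = 336.0000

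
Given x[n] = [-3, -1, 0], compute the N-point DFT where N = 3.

X[k] = Σ(n=0 to 2) x[n] · ω_3^(nk)
where ω_3 = e^(-2πi/3)

Computing each X[k]:
X[0] = -4
X[1] = -2.5000+0.8660i
X[2] = -2.5000-0.8660i

X = [-4, -2.5000+0.8660i, -2.5000-0.8660i]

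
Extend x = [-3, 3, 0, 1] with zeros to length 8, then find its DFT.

Original 4-point DFT: [1, -3-2i, -7, -3+2i]
Zero-padded 8-point DFT provides frequency interpolation.

DFT_8([x, 0, ...]) = [1, -1.5858-2.8284i, -3-2i, -4.4142-2.8284i, -7, -4.4142+2.8284i, -3+2i, -1.5858+2.8284i]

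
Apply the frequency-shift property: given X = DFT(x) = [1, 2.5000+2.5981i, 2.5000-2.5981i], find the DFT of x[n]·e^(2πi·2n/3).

Modulation property: DFT(ω_3^(-2n)·x[n]) = X[(k-2) mod 3], so circularly shift X by 2 positions.

X[k-2] = [2.5000+2.5981i, 2.5000-2.5981i, 1]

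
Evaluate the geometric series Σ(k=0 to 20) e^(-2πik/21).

Sum of all nth roots of unity equals 0 for n > 1 (geometric series with r ≠ 1).

0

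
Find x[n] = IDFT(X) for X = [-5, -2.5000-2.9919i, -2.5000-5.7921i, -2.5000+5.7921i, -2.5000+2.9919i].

x[n] = (1/5) Σ(k=0 to 4) X[k] · e^(2πikn/5)

Computing each x[n]:
x[0] = -3
x[1] = 2
x[2] = -2
x[3] = 1
x[4] = -3

x = [-3, 2, -2, 1, -3]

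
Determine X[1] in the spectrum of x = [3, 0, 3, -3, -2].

X[1] = Σ(n=0 to 4) x[n] · ω_5^(1n) where ω_5 = e^(-2πi/5)
= (3)·ω_5^0 + (0)·ω_5^1 + (3)·ω_5^2 + (-3)·ω_5^3 + (-2)·ω_5^4

X[1] = 2.3820-5.4288i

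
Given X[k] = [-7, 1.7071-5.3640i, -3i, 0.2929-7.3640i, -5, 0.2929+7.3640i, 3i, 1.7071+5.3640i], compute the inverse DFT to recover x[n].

x[n] = (1/8) Σ(k=0 to 7) X[k] · e^(2πikn/8)

Computing each x[n]:
x[0] = -1
x[1] = 3
x[2] = -2
x[3] = 1
x[4] = -2
x[5] = -2
x[6] = -1
x[7] = -3

x = [-1, 3, -2, 1, -2, -2, -1, -3]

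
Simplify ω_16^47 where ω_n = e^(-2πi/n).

Since ω_16^16 = 1, powers reduce modulo 16.
47 mod 16 = 15
So ω_16^47 = ω_16^15 = e^(-2πi·15/16)

ω_16^47 = ω_16^15 = 0.9239+0.3827i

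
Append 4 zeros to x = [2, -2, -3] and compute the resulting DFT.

Original 3-point DFT: [-3, 4.5000-0.8660i, 4.5000+0.8660i]
Zero-padded 7-point DFT provides frequency interpolation.

DFT_7([x, 0, ...]) = [-3, 1.4206+4.4884i, 5.1479+0.6482i, 1.9315-1.4777i, 1.9315+1.4777i, 5.1479-0.6482i, 1.4206-4.4884i]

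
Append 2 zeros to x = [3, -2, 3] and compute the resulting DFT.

Original 3-point DFT: [4, 2.5000+4.3301i, 2.5000-4.3301i]
Zero-padded 5-point DFT provides frequency interpolation.

DFT_5([x, 0, ...]) = [4, -0.0451+0.1388i, 5.5451+4.0287i, 5.5451-4.0287i, -0.0451-0.1388i]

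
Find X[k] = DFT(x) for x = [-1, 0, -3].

X[k] = Σ(n=0 to 2) x[n] · ω_3^(nk)
where ω_3 = e^(-2πi/3)

Computing each X[k]:
X[0] = -4
X[1] = 0.5000-2.5981i
X[2] = 0.5000+2.5981i

X = [-4, 0.5000-2.5981i, 0.5000+2.5981i]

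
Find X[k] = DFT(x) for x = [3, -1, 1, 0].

X[k] = Σ(n=0 to 3) x[n] · ω_4^(nk)
where ω_4 = e^(-2πi/4)

Computing each X[k]:
X[0] = 3
X[1] = 2+1i
X[2] = 5
X[3] = 2-1i

X = [3, 2+1i, 5, 2-1i]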